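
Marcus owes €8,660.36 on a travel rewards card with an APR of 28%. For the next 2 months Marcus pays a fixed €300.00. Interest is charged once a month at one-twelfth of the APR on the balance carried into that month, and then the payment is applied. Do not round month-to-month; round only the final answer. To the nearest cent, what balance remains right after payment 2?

Monthly rate r = 28%/12 = 2.33333% = 0.0233333.
Each month: B ← B·(1+r) − €300.00.
Month 1: interest €202.08; balance after payment €8,562.44.
Month 2: interest €199.79; balance after payment €8,462.23.

€8,462.23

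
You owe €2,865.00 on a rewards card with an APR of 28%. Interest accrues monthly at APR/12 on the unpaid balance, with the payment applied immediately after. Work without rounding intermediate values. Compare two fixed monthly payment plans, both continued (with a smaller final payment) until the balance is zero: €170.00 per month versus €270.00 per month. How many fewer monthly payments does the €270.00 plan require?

9 fewer payments

Monthly rate r = 28%/12 = 2.33333% = 0.0233333.
At €170.00/mo: n = ⌈−ln(1 − rB₀/P)/ln(1+r)⌉ = 22 payments (last €112.79); total interest = total paid − €2,865.00 = €817.79.
At €270.00/mo: 13 payments (last €90.76); total interest €465.76.
Payments saved = 22 − 13 = 9.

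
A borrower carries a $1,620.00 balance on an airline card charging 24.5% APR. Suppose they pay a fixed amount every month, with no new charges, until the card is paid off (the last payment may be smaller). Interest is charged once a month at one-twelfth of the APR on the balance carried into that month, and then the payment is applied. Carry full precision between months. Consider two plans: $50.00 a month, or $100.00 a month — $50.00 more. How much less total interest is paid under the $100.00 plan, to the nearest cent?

Monthly rate r = 24.5%/12 = 2.04167% = 0.0204167.
At $50.00/mo: n = ⌈−ln(1 − rB₀/P)/ln(1+r)⌉ = 54 payments (last $29.92); total interest = total paid − $1,620.00 = $1,059.92.
At $100.00/mo: 20 payments (last $87.13); total interest $367.13.
Interest saved = $1,059.92 − $367.13 = $692.79.

$692.79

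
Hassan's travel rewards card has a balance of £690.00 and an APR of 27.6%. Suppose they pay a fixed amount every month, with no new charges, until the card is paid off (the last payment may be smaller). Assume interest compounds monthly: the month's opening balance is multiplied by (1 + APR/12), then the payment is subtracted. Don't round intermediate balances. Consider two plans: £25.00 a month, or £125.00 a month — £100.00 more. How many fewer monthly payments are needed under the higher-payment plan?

Monthly rate r = 27.6%/12 = 2.3% = 0.023.
At £25.00/mo: n = ⌈−ln(1 − rB₀/P)/ln(1+r)⌉ = 45 payments (last £7.51); total interest = total paid − £690.00 = £417.51.
At £125.00/mo: 6 payments (last £121.40); total interest £56.40.
Payments saved = 45 − 6 = 39.

39 fewer payments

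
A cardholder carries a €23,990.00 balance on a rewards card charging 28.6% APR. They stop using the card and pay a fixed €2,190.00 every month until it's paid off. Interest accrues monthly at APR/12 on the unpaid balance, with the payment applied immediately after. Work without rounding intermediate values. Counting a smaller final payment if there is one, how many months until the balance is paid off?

13 payments

Monthly rate r = 28.6%/12 = 2.38333% = 0.0238333.
Recurrence: B ← B·(1+r) − €2,190.00.
Month 1: interest €571.76; balance after payment €22,371.76.
Month 2: interest €533.19; balance after payment €20,714.96.
Closed form: n = −ln(1 − rB₀/P)/ln(1+r) = −ln(0.73892)/ln(1.02383) ≈ 12.846, so the balance reaches zero during payment 13.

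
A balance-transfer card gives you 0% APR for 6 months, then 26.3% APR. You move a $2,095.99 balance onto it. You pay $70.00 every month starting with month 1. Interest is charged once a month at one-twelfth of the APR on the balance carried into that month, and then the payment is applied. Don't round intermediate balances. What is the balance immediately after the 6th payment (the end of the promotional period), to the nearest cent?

$1,675.99

Promo months 1–6 at r₀ = 0%/12 = 0; months 7+ at r₁ = 26.3%/12 = 0.0219167.
After month 6 (no interest yet): B = $2,095.99 − 6·$70.00 = $1,675.99.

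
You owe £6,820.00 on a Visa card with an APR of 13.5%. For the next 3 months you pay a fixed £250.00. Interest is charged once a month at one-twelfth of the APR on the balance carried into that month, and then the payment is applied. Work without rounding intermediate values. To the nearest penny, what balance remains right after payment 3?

£6,294.31

Monthly rate r = 13.5%/12 = 1.125% = 0.01125.
Each month: B ← B·(1+r) − £250.00.
Month 1: interest £76.72; balance after payment £6,646.73.
Month 2: interest £74.78; balance after payment £6,471.50.
Month 3: interest £72.80; balance after payment £6,294.31.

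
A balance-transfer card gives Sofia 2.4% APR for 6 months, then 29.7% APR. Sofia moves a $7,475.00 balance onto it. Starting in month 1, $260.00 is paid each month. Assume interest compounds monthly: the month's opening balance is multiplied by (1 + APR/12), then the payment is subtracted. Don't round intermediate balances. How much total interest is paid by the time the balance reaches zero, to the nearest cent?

$3,083.25

Promo months 1–6 at r₀ = 2.4%/12 = 0.002; months 7+ at r₁ = 29.7%/12 = 0.02475.
After month 6: iterate B ← B·(1+r₀) − $260.00 for 6 months → $5,997.33.
Then at r₁ with $260.00/mo: n₂ = −ln(1 − r₁·B/P)/ln(1+r₁) ≈ 34.61 → 35 more payments.
Total paid = 40·$260.00 + $158.25 = $10,558.25; interest = $10,558.25 − $7,475.00 = $3,083.25.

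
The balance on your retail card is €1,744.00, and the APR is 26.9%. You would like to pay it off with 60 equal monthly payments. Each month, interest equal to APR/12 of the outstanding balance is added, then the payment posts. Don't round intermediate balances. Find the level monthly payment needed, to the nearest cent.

Monthly rate r = 26.9%/12 = 2.24167% = 0.0224167.
Level-payment amortization: P = B₀·r / (1 − (1+r)^(−n)) = 1744.00·0.0224167 / (1 − 1.02242^(−60)).
Denominator 1 − (1+r)^(−60) = 0.735561445.
P = 39.0947 / 0.735561445 ≈ 53.15.

€53.15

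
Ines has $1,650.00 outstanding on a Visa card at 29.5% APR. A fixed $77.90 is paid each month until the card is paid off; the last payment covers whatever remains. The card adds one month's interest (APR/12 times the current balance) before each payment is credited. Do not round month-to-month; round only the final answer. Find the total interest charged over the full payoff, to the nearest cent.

Monthly rate r = 29.5%/12 = 2.45833% = 0.0245833.
Payoff takes n = ⌈−ln(1 − rB₀/P)/ln(1+r)⌉ = ⌈30.282⌉ = 31 payments; the last is $22.15.
Total paid = 30·$77.90 + $22.15 = $2,359.15.
Total interest = total paid − principal = $2,359.15 − $1,650.00 = $709.15.

$709.15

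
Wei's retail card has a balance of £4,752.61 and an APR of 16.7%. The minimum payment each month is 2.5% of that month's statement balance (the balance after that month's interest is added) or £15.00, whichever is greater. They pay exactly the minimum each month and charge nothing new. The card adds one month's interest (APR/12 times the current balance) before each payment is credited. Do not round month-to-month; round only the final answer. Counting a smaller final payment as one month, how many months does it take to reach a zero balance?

239 months

Monthly rate r = 16.7%/12 = 1.39167% = 0.0139167.
While 2.5% of the post-interest balance exceeds £15.00, each month B ← (B·(1+r))·(1 − 0.025), i.e. B shrinks by the factor (1+r)·0.975 = 0.98857.
This holds for months 1–182. Entering month 183 the balance is £586.39; 2.5% of the post-interest balance is now below £15.00, so the flat £15.00 minimum applies from here.
From month 183 a fixed £15.00 at rate r clears £586.39 in 57 more payments. Total: 182 + 57 = 239 months.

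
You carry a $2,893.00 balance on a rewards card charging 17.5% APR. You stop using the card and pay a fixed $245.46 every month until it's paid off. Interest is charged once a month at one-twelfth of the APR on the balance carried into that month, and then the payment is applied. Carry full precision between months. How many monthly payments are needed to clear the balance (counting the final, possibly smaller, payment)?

14 payments

Monthly rate r = 17.5%/12 = 1.45833% = 0.0145833.
Recurrence: B ← B·(1+r) − $245.46.
Month 1: interest $42.19; balance after payment $2,689.73.
Month 2: interest $39.23; balance after payment $2,483.49.
Closed form: n = −ln(1 − rB₀/P)/ln(1+r) = −ln(0.82812)/ln(1.01458) ≈ 13.026, so the balance reaches zero during payment 14.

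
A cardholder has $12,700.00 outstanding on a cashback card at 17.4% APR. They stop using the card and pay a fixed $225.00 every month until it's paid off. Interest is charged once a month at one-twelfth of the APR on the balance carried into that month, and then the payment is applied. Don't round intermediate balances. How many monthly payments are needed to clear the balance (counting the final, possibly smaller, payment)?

119 payments

Monthly rate r = 17.4%/12 = 1.45% = 0.0145.
Recurrence: B ← B·(1+r) − $225.00.
Month 1: interest $184.15; balance after payment $12,659.15.
Month 2: interest $183.56; balance after payment $12,617.71.
Closed form: n = −ln(1 − rB₀/P)/ln(1+r) = −ln(0.18156)/ln(1.0145) ≈ 118.520, so the balance reaches zero during payment 119.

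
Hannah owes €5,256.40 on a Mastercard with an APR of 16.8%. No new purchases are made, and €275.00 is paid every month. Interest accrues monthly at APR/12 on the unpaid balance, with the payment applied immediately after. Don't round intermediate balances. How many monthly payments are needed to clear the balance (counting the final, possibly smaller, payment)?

23 months

Monthly rate r = 16.8%/12 = 1.4% = 0.014.
Recurrence: B ← B·(1+r) − €275.00.
Month 1: interest €73.59; balance after payment €5,054.99.
Month 2: interest €70.77; balance after payment €4,850.76.
Closed form: n = −ln(1 − rB₀/P)/ln(1+r) = −ln(0.7324)/ln(1.014) ≈ 22.400, so the balance reaches zero during payment 23.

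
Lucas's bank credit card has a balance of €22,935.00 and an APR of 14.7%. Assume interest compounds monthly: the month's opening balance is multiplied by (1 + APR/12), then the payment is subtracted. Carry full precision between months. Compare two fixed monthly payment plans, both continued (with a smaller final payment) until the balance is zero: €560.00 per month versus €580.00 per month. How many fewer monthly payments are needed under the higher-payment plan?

3 fewer payments

Monthly rate r = 14.7%/12 = 1.225% = 0.01225.
At €560.00/mo: n = ⌈−ln(1 − rB₀/P)/ln(1+r)⌉ = 58 payments (last €117.91); total interest = total paid − €22,935.00 = €9,102.91.
At €580.00/mo: 55 payments (last €236.59); total interest €8,621.59.
Payments saved = 58 − 55 = 3.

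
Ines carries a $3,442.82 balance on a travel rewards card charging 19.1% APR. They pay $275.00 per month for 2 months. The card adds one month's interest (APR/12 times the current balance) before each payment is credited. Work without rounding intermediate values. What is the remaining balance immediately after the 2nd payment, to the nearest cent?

$2,998.91

Monthly rate r = 19.1%/12 = 1.59167% = 0.0159167.
Each month: B ← B·(1+r) − $275.00.
Month 1: interest $54.80; balance after payment $3,222.62.
Month 2: interest $51.29; balance after payment $2,998.91.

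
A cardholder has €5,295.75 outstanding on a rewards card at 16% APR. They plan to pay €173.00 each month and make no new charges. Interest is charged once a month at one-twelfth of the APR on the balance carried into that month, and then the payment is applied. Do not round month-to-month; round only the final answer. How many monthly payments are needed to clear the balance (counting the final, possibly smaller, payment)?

40 payments

Monthly rate r = 16%/12 = 1.33333% = 0.0133333.
Recurrence: B ← B·(1+r) − €173.00.
Month 1: interest €70.61; balance after payment €5,193.36.
Month 2: interest €69.24; balance after payment €5,089.60.
Closed form: n = −ln(1 − rB₀/P)/ln(1+r) = −ln(0.59185)/ln(1.01333) ≈ 39.599, so the balance reaches zero during payment 40.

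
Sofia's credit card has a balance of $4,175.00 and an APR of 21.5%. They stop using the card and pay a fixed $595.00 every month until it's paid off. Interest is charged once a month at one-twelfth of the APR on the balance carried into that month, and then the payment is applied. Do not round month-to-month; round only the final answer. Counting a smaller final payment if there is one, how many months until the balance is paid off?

Monthly rate r = 21.5%/12 = 1.79167% = 0.0179167.
Recurrence: B ← B·(1+r) − $595.00.
Month 1: interest $74.80; balance after payment $3,654.80.
Month 2: interest $65.48; balance after payment $3,125.28.
Closed form: n = −ln(1 − rB₀/P)/ln(1+r) = −ln(0.87428)/ln(1.01792) ≈ 7.566, so the balance reaches zero during payment 8.

8 months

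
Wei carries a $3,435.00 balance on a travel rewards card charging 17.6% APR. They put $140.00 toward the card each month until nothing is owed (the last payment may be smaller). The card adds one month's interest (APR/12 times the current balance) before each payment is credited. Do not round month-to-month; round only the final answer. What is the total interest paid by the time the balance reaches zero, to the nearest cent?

Monthly rate r = 17.6%/12 = 1.46667% = 0.0146667.
Payoff takes n = ⌈−ln(1 − rB₀/P)/ln(1+r)⌉ = ⌈30.636⌉ = 31 payments; the last is $89.27.
Total paid = 30·$140.00 + $89.27 = $4,289.27.
Total interest = total paid − principal = $4,289.27 − $3,435.00 = $854.27.

$854.27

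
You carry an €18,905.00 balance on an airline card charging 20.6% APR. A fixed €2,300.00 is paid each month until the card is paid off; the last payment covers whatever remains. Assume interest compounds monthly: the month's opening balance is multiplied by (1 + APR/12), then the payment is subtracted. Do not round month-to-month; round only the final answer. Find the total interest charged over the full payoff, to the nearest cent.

Monthly rate r = 20.6%/12 = 1.71667% = 0.0171667.
Payoff takes n = ⌈−ln(1 − rB₀/P)/ln(1+r)⌉ = ⌈8.936⌉ = 9 payments; the last is €2,154.80.
Total paid = 8·€2,300.00 + €2,154.80 = €20,554.80.
Total interest = total paid − principal = €20,554.80 − €18,905.00 = €1,649.80.

€1,649.80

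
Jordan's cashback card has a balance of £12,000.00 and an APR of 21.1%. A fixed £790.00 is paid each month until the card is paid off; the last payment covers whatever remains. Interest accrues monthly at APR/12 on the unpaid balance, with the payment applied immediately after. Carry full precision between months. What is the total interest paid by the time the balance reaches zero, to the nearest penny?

Monthly rate r = 21.1%/12 = 1.75833% = 0.0175833.
Payoff takes n = ⌈−ln(1 − rB₀/P)/ln(1+r)⌉ = ⌈17.827⌉ = 18 payments; the last is £654.15.
Total paid = 17·£790.00 + £654.15 = £14,084.15.
Total interest = total paid − principal = £14,084.15 − £12,000.00 = £2,084.15.

£2,084.15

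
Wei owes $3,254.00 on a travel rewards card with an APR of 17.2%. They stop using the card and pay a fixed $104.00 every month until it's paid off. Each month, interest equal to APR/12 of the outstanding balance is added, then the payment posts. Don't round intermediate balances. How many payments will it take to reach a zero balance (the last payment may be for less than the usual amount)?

42 months

Monthly rate r = 17.2%/12 = 1.43333% = 0.0143333.
Recurrence: B ← B·(1+r) − $104.00.
Month 1: interest $46.64; balance after payment $3,196.64.
Month 2: interest $45.82; balance after payment $3,138.46.
Closed form: n = −ln(1 − rB₀/P)/ln(1+r) = −ln(0.55153)/ln(1.01433) ≈ 41.812, so the balance reaches zero during payment 42.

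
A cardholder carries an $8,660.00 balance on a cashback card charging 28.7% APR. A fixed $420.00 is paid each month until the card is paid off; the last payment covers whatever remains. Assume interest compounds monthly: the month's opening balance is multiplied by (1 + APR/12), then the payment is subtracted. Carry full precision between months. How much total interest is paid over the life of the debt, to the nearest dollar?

Monthly rate r = 28.7%/12 = 2.39167% = 0.0239167.
Payoff takes n = ⌈−ln(1 − rB₀/P)/ln(1+r)⌉ = ⌈28.750⌉ = 29 payments; the last is $316.07.
Total paid = 28·$420.00 + $316.07 = $12,076.07.
Total interest = total paid − principal = $12,076.07 − $8,660.00 = $3,416.07.

$3,416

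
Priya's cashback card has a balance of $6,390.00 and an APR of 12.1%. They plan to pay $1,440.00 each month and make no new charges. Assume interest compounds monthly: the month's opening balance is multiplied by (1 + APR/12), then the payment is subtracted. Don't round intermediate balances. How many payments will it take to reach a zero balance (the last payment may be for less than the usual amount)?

5 payments

Monthly rate r = 12.1%/12 = 1.00833% = 0.0100833.
Recurrence: B ← B·(1+r) − $1,440.00.
Month 1: interest $64.43; balance after payment $5,014.43.
Month 2: interest $50.56; balance after payment $3,624.99.
Month 3: interest $36.55; balance after payment $2,221.55.
Month 4: interest $22.40; balance after payment $803.95.
Month 5: interest $8.11; balance after payment $0.00.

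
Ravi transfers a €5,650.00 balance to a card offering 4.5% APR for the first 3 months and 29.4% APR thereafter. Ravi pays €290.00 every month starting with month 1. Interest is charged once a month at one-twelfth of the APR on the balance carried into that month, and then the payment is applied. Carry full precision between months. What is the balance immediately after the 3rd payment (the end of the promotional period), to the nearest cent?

€4,840.53

Promo months 1–3 at r₀ = 4.5%/12 = 0.00375; months 4+ at r₁ = 29.4%/12 = 0.0245.
After month 3: iterate B ← B·(1+r₀) − €290.00 for 3 months → €4,840.53.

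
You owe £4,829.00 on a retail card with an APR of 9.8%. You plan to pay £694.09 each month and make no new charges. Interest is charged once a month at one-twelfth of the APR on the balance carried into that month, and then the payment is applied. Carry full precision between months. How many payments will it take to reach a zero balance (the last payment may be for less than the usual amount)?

8 months

Monthly rate r = 9.8%/12 = 0.816667% = 0.00816667.
Recurrence: B ← B·(1+r) − £694.09.
Month 1: interest £39.44; balance after payment £4,174.35.
Month 2: interest £34.09; balance after payment £3,514.35.
Closed form: n = −ln(1 − rB₀/P)/ln(1+r) = −ln(0.94318)/ln(1.00817) ≈ 7.192, so the balance reaches zero during payment 8.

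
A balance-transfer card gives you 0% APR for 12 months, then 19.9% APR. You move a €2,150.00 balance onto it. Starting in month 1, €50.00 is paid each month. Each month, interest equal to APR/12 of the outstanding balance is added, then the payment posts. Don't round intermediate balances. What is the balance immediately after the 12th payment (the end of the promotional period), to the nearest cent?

€1,550.00

Promo months 1–12 at r₀ = 0%/12 = 0; months 13+ at r₁ = 19.9%/12 = 0.0165833.
After month 12 (no interest yet): B = €2,150.00 − 12·€50.00 = €1,550.00.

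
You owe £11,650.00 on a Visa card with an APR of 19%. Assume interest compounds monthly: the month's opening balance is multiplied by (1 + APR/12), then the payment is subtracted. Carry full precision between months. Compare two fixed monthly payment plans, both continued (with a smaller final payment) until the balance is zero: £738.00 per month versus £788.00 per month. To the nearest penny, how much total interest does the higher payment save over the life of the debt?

Monthly rate r = 19%/12 = 1.58333% = 0.0158333.
At £738.00/mo: n = ⌈−ln(1 − rB₀/P)/ln(1+r)⌉ = 19 payments (last £228.59); total interest = total paid − £11,650.00 = £1,862.59.
At £788.00/mo: 17 payments (last £769.33); total interest £1,727.33.
Interest saved = £1,862.59 − £1,727.33 = £135.26.

£135.26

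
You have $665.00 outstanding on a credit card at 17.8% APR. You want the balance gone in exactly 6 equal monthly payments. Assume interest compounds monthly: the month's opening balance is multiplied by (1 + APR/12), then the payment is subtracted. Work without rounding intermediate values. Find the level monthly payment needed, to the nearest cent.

Monthly rate r = 17.8%/12 = 1.48333% = 0.0148333.
Level-payment amortization: P = B₀·r / (1 − (1+r)^(−n)) = 665.00·0.0148333 / (1 − 1.01483^(−6)).
Denominator 1 − (1+r)^(−6) = 0.0845562626.
P = 9.86417 / 0.0845562626 ≈ 116.66.

$116.66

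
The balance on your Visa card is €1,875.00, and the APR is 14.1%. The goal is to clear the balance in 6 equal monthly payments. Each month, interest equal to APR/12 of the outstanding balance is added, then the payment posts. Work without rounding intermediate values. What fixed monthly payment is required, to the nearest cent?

€325.48

Monthly rate r = 14.1%/12 = 1.175% = 0.01175.
Level-payment amortization: P = B₀·r / (1 − (1+r)^(−n)) = 1875.00·0.01175 / (1 − 1.01175^(−6)).
Denominator 1 − (1+r)^(−6) = 0.0676891862.
P = 22.0312 / 0.0676891862 ≈ 325.48.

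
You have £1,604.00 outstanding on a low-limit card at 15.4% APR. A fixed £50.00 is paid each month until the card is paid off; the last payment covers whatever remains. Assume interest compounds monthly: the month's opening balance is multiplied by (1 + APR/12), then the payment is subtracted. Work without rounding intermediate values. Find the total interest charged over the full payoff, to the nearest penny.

Monthly rate r = 15.4%/12 = 1.28333% = 0.0128333.
Payoff takes n = ⌈−ln(1 − rB₀/P)/ln(1+r)⌉ = ⌈41.603⌉ = 42 payments; the last is £30.22.
Total paid = 41·£50.00 + £30.22 = £2,080.22.
Total interest = total paid − principal = £2,080.22 − £1,604.00 = £476.22.

£476.22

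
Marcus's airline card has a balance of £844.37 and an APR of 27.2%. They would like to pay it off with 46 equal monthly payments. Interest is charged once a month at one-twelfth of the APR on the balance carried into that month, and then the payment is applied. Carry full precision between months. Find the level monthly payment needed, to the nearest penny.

£29.75

Monthly rate r = 27.2%/12 = 2.26667% = 0.0226667.
Level-payment amortization: P = B₀·r / (1 − (1+r)^(−n)) = 844.37·0.0226667 / (1 − 1.02267^(−46)).
Denominator 1 − (1+r)^(−46) = 0.643358913.
P = 19.1391 / 0.643358913 ≈ 29.75.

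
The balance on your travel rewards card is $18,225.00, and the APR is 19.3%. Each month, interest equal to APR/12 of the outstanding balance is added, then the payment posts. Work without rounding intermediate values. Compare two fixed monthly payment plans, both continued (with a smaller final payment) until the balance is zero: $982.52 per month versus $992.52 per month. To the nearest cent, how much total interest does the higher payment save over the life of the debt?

Monthly rate r = 19.3%/12 = 1.60833% = 0.0160833.
At $982.52/mo: n = ⌈−ln(1 − rB₀/P)/ln(1+r)⌉ = 23 payments (last $203.21); total interest = total paid − $18,225.00 = $3,593.65.
At $992.52/mo: 22 payments (last $931.05); total interest $3,548.97.
Interest saved = $3,593.65 − $3,548.97 = $44.68.

$44.68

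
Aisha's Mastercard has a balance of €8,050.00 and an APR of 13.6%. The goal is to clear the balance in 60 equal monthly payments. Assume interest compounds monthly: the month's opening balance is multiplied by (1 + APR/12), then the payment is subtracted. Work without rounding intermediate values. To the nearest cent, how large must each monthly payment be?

€185.64

Monthly rate r = 13.6%/12 = 1.13333% = 0.0113333.
Level-payment amortization: P = B₀·r / (1 − (1+r)^(−n)) = 8050.00·0.0113333 / (1 − 1.01133^(−60)).
Denominator 1 − (1+r)^(−60) = 0.491441759.
P = 91.2333 / 0.491441759 ≈ 185.64.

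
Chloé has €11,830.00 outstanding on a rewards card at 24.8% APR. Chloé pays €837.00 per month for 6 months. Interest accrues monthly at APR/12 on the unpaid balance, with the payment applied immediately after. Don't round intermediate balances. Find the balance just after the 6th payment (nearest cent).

Monthly rate r = 24.8%/12 = 2.06667% = 0.0206667.
Each month: B ← B·(1+r) − €837.00.
Month 1: interest €244.49; balance after payment €11,237.49.
Month 2: interest €232.24; balance after payment €10,632.73.
Month 3: interest €219.74; balance after payment €10,015.47.
Month 4: interest €206.99; balance after payment €9,385.46.
Month 5: interest €193.97; balance after payment €8,742.42.
Month 6: interest €180.68; balance after payment €8,086.10.

€8,086.10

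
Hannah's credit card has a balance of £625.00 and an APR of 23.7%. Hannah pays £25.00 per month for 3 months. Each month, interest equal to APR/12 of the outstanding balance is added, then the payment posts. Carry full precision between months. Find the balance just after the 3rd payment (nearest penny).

£586.28

Monthly rate r = 23.7%/12 = 1.975% = 0.01975.
Each month: B ← B·(1+r) − £25.00.
Month 1: interest £12.34; balance after payment £612.34.
Month 2: interest £12.09; balance after payment £599.44.
Month 3: interest £11.84; balance after payment £586.28.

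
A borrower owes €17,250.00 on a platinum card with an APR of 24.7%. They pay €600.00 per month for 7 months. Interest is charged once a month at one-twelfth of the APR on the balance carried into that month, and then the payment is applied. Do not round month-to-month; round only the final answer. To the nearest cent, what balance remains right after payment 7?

Monthly rate r = 24.7%/12 = 2.05833% = 0.0205833.
Each month: B ← B·(1+r) − €600.00.
Month 1: interest €355.06; balance after payment €17,005.06.
Month 2: interest €350.02; balance after payment €16,755.08.
Month 3: interest €344.88; balance after payment €16,499.96.
Month 4: interest €339.62; balance after payment €16,239.58.
Month 5: interest €334.26; balance after payment €15,973.85.
Month 6: interest €328.80; balance after payment €15,702.64.
Month 7: interest €323.21; balance after payment €15,425.86.

€15,425.86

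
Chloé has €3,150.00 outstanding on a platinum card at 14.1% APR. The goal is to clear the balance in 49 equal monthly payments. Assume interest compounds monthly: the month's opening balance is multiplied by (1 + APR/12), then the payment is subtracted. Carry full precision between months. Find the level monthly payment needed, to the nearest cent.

Monthly rate r = 14.1%/12 = 1.175% = 0.01175.
Level-payment amortization: P = B₀·r / (1 − (1+r)^(−n)) = 3150.00·0.01175 / (1 − 1.01175^(−49)).
Denominator 1 − (1+r)^(−49) = 0.43582666.
P = 37.0125 / 0.43582666 ≈ 84.92.

€84.92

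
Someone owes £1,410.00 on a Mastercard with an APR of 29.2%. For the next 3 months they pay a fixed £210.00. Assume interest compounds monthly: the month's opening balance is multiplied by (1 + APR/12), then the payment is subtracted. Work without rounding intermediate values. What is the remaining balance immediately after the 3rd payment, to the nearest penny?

£870.00

Monthly rate r = 29.2%/12 = 2.43333% = 0.0243333.
Each month: B ← B·(1+r) − £210.00.
Month 1: interest £34.31; balance after payment £1,234.31.
Month 2: interest £30.03; balance after payment £1,054.34.
Month 3: interest £25.66; balance after payment £870.00.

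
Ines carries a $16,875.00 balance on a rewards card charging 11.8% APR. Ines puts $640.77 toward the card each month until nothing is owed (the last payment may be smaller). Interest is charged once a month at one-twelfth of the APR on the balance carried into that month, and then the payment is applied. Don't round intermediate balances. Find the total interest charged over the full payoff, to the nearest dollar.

$2,752

Monthly rate r = 11.8%/12 = 0.983333% = 0.00983333.
Payoff takes n = ⌈−ln(1 − rB₀/P)/ln(1+r)⌉ = ⌈30.628⌉ = 31 payments; the last is $403.42.
Total paid = 30·$640.77 + $403.42 = $19,626.52.
Total interest = total paid − principal = $19,626.52 − $16,875.00 = $2,751.52.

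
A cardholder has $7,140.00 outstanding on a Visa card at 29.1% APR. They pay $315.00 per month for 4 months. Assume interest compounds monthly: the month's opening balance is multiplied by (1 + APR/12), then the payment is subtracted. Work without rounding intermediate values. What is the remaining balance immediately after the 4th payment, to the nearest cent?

$6,551.60

Monthly rate r = 29.1%/12 = 2.425% = 0.02425.
Each month: B ← B·(1+r) − $315.00.
Month 1: interest $173.15; balance after payment $6,998.15.
Month 2: interest $169.71; balance after payment $6,852.85.
Month 3: interest $166.18; balance after payment $6,704.03.
Month 4: interest $162.57; balance after payment $6,551.60.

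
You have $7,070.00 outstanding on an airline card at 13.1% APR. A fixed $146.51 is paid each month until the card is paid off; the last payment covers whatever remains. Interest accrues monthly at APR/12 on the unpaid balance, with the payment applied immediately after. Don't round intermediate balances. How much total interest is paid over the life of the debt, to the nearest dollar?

$3,027

Monthly rate r = 13.1%/12 = 1.09167% = 0.0109167.
Payoff takes n = ⌈−ln(1 − rB₀/P)/ln(1+r)⌉ = ⌈68.913⌉ = 69 payments; the last is $133.89.
Total paid = 68·$146.51 + $133.89 = $10,096.57.
Total interest = total paid − principal = $10,096.57 − $7,070.00 = $3,026.57.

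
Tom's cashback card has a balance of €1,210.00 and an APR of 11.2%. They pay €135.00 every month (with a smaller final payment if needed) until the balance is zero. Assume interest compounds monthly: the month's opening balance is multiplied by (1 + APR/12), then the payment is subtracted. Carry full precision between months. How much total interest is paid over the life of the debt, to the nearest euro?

€60

Monthly rate r = 11.2%/12 = 0.933333% = 0.00933333.
Payoff takes n = ⌈−ln(1 − rB₀/P)/ln(1+r)⌉ = ⌈9.404⌉ = 10 payments; the last is €54.66.
Total paid = 9·€135.00 + €54.66 = €1,269.66.
Total interest = total paid − principal = €1,269.66 − €1,210.00 = €59.66.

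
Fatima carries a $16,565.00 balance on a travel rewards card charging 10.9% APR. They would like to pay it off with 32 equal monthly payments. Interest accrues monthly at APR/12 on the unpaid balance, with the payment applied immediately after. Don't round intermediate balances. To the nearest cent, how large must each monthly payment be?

Monthly rate r = 10.9%/12 = 0.908333% = 0.00908333.
Level-payment amortization: P = B₀·r / (1 − (1+r)^(−n)) = 16565.00·0.00908333 / (1 − 1.00908^(−32)).
Denominator 1 − (1+r)^(−32) = 0.251253269.
P = 150.465 / 0.251253269 ≈ 598.86.

$598.86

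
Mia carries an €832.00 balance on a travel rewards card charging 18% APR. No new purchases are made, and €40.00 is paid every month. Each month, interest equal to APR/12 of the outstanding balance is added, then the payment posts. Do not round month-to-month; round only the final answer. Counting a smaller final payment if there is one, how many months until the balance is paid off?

Monthly rate r = 18%/12 = 1.5% = 0.015.
Recurrence: B ← B·(1+r) − €40.00.
Month 1: interest €12.48; balance after payment €804.48.
Month 2: interest €12.07; balance after payment €776.55.
Closed form: n = −ln(1 − rB₀/P)/ln(1+r) = −ln(0.688)/ln(1.015) ≈ 25.118, so the balance reaches zero during payment 26.

26 payments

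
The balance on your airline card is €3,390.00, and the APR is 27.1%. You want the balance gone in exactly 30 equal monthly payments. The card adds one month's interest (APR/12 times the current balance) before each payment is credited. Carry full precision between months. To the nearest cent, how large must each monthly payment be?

Monthly rate r = 27.1%/12 = 2.25833% = 0.0225833.
Level-payment amortization: P = B₀·r / (1 − (1+r)^(−n)) = 3390.00·0.0225833 / (1 − 1.02258^(−30)).
Denominator 1 − (1+r)^(−30) = 0.488272569.
P = 76.5575 / 0.488272569 ≈ 156.79.

€156.79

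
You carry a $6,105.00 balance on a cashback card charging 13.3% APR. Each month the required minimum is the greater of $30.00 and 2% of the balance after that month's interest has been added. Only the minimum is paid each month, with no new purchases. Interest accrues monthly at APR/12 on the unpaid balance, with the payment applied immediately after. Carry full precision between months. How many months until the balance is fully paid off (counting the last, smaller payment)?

Monthly rate r = 13.3%/12 = 1.10833% = 0.0110833.
While 2% of the post-interest balance exceeds $30.00, each month B ← (B·(1+r))·(1 − 0.02), i.e. B shrinks by the factor (1+r)·0.98 = 0.99086.
This holds for months 1–155. Entering month 156 the balance is $1,471.31; 2% of the post-interest balance is now below $30.00, so the flat $30.00 minimum applies from here.
From month 156 a fixed $30.00 at rate r clears $1,471.31 in 72 more payments. Total: 155 + 72 = 227 months.

227 months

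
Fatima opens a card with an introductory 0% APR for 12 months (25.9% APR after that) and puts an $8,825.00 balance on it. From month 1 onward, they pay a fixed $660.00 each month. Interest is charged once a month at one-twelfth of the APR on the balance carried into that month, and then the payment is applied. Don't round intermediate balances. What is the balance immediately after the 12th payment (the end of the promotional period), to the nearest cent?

Promo months 1–12 at r₀ = 0%/12 = 0; months 13+ at r₁ = 25.9%/12 = 0.0215833.
After month 12 (no interest yet): B = $8,825.00 − 12·$660.00 = $905.00.

$905.00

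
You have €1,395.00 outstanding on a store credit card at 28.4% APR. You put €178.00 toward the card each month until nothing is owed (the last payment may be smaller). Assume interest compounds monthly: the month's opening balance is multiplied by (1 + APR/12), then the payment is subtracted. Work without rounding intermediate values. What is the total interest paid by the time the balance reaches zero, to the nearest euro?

Monthly rate r = 28.4%/12 = 2.36667% = 0.0236667.
Payoff takes n = ⌈−ln(1 − rB₀/P)/ln(1+r)⌉ = ⌈8.771⌉ = 9 payments; the last is €137.54.
Total paid = 8·€178.00 + €137.54 = €1,561.54.
Total interest = total paid − principal = €1,561.54 − €1,395.00 = €166.54.

€167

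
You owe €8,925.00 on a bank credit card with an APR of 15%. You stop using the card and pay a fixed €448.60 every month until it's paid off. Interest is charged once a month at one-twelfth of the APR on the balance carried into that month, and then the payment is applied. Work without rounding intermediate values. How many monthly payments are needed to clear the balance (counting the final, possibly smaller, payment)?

Monthly rate r = 15%/12 = 1.25% = 0.0125.
Recurrence: B ← B·(1+r) − €448.60.
Month 1: interest €111.56; balance after payment €8,587.96.
Month 2: interest €107.35; balance after payment €8,246.71.
Closed form: n = −ln(1 − rB₀/P)/ln(1+r) = −ln(0.75131)/ln(1.0125) ≈ 23.018, so the balance reaches zero during payment 24.

24 months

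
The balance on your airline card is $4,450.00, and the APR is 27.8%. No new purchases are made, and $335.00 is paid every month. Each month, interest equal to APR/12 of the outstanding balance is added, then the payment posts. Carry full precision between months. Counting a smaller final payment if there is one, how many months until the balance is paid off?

17 payments

Monthly rate r = 27.8%/12 = 2.31667% = 0.0231667.
Recurrence: B ← B·(1+r) − $335.00.
Month 1: interest $103.09; balance after payment $4,218.09.
Month 2: interest $97.72; balance after payment $3,980.81.
Closed form: n = −ln(1 − rB₀/P)/ln(1+r) = −ln(0.69226)/ln(1.02317) ≈ 16.059, so the balance reaches zero during payment 17.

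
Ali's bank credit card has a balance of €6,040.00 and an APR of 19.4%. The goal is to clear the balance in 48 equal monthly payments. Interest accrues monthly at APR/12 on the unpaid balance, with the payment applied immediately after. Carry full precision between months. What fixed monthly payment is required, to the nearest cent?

Monthly rate r = 19.4%/12 = 1.61667% = 0.0161667.
Level-payment amortization: P = B₀·r / (1 − (1+r)^(−n)) = 6040.00·0.0161667 / (1 − 1.01617^(−48)).
Denominator 1 − (1+r)^(−48) = 0.536891601.
P = 97.6467 / 0.536891601 ≈ 181.87.

€181.87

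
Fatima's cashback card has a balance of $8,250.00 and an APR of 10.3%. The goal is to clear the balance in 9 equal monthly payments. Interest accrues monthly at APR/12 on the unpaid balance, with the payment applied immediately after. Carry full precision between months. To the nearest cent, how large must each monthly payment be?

$956.46

Monthly rate r = 10.3%/12 = 0.858333% = 0.00858333.
Level-payment amortization: P = B₀·r / (1 − (1+r)^(−n)) = 8250.00·0.00858333 / (1 − 1.00858^(−9)).
Denominator 1 − (1+r)^(−9) = 0.0740363998.
P = 70.8125 / 0.0740363998 ≈ 956.46.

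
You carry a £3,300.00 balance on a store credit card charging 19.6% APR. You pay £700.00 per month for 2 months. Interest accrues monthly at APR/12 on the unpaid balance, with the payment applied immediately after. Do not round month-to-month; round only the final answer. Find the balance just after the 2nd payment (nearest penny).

£1,997.25

Monthly rate r = 19.6%/12 = 1.63333% = 0.0163333.
Each month: B ← B·(1+r) − £700.00.
Month 1: interest £53.90; balance after payment £2,653.90.
Month 2: interest £43.35; balance after payment £1,997.25.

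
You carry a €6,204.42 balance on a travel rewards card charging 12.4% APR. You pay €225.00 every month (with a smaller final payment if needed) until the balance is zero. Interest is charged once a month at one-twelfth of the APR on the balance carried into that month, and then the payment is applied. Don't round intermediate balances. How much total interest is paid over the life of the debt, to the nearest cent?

Monthly rate r = 12.4%/12 = 1.03333% = 0.0103333.
Payoff takes n = ⌈−ln(1 − rB₀/P)/ln(1+r)⌉ = ⌈32.625⌉ = 33 payments; the last is €140.87.
Total paid = 32·€225.00 + €140.87 = €7,340.87.
Total interest = total paid − principal = €7,340.87 − €6,204.42 = €1,136.45.

€1,136.45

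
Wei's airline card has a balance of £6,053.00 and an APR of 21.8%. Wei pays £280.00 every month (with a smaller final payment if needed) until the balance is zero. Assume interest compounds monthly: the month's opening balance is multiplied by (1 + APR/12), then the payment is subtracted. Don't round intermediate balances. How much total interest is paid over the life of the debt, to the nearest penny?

Monthly rate r = 21.8%/12 = 1.81667% = 0.0181667.
Payoff takes n = ⌈−ln(1 − rB₀/P)/ln(1+r)⌉ = ⌈27.704⌉ = 28 payments; the last is £197.65.
Total paid = 27·£280.00 + £197.65 = £7,757.65.
Total interest = total paid − principal = £7,757.65 − £6,053.00 = £1,704.65.

£1,704.65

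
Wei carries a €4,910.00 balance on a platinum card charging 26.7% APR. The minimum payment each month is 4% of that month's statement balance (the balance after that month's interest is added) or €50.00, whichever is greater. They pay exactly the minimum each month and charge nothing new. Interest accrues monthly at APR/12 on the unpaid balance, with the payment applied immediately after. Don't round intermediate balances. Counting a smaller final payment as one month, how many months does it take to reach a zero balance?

Monthly rate r = 26.7%/12 = 2.225% = 0.02225.
While 4% of the post-interest balance exceeds €50.00, each month B ← (B·(1+r))·(1 − 0.04), i.e. B shrinks by the factor (1+r)·0.96 = 0.98136.
This holds for months 1–74. Entering month 75 the balance is €1,220.06; 4% of the post-interest balance is now below €50.00, so the flat €50.00 minimum applies from here.
From month 75 a fixed €50.00 at rate r clears €1,220.06 in 36 more payments. Total: 74 + 36 = 110 months.

110 months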